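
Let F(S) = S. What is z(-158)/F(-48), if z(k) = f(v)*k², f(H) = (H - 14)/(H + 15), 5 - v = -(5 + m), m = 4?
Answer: 0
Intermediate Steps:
v = 14 (v = 5 - (-1)*(5 + 4) = 5 - (-1)*9 = 5 - 1*(-9) = 5 + 9 = 14)
f(H) = (-14 + H)/(15 + H)
z(k) = 0 (z(k) = ((-14 + 14)/(15 + 14))*k² = (0/29)*k² = ((1/29)*0)*k² = 0*k² = 0)
z(-158)/F(-48) = 0/(-48) = 0*(-1/48) = 0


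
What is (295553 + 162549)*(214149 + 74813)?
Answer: 132374070124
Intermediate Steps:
(295553 + 162549)*(214149 + 74813) = 458102*288962 = 132374070124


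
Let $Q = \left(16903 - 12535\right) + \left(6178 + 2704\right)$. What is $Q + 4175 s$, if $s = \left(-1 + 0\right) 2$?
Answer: $4900$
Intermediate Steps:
$s = -2$ ($s = \left(-1\right) 2 = -2$)
$Q = 13250$ ($Q = 4368 + 8882 = 13250$)
$Q + 4175 s = 13250 + 4175 \left(-2\right) = 13250 - 8350 = 4900$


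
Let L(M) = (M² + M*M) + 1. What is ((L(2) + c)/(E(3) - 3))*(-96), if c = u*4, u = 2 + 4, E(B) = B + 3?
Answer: -1056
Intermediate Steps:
E(B) = 3 + B
u = 6
L(M) = 1 + 2*M² (L(M) = (M² + M²) + 1 = 2*M² + 1 = 1 + 2*M²)
c = 24 (c = 6*4 = 24)
((L(2) + c)/(E(3) - 3))*(-96) = (((1 + 2*2²) + 24)/((3 + 3) - 3))*(-96) = (((1 + 2*4) + 24)/(6 - 3))*(-96) = (((1 + 8) + 24)/3)*(-96) = ((9 + 24)*(⅓))*(-96) = (33*(⅓))*(-96) = 11*(-96) = -1056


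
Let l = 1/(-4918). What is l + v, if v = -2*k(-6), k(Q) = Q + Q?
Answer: 118031/4918 ≈ 24.000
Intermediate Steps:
k(Q) = 2*Q
l = -1/4918 ≈ -0.00020333
v = 24 (v = -4*(-6) = -2*(-12) = 24)
l + v = -1/4918 + 24 = 118031/4918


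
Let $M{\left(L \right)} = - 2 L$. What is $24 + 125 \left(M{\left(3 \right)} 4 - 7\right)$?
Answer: $-3851$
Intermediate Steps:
$24 + 125 \left(M{\left(3 \right)} 4 - 7\right) = 24 + 125 \left(\left(-2\right) 3 \cdot 4 - 7\right) = 24 + 125 \left(\left(-6\right) 4 - 7\right) = 24 + 125 \left(-24 - 7\right) = 24 + 125 \left(-31\right) = 24 - 3875 = -3851$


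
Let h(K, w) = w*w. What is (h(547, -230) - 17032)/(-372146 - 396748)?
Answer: -854/18307 ≈ -0.046649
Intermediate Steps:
h(K, w) = w**2
(h(547, -230) - 17032)/(-372146 - 396748) = ((-230)**2 - 17032)/(-372146 - 396748) = (52900 - 17032)/(-768894) = 35868*(-1/768894) = -854/18307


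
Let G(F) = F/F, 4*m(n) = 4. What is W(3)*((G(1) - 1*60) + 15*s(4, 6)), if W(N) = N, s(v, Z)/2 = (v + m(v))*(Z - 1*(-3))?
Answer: 3873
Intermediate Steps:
m(n) = 1 (m(n) = (1/4)*4 = 1)
s(v, Z) = 2*(1 + v)*(3 + Z) (s(v, Z) = 2*((v + 1)*(Z - 1*(-3))) = 2*((1 + v)*(Z + 3)) = 2*((1 + v)*(3 + Z)) = 2*(1 + v)*(3 + Z))
G(F) = 1
W(3)*((G(1) - 1*60) + 15*s(4, 6)) = 3*((1 - 1*60) + 15*(6 + 2*6 + 6*4 + 2*6*4)) = 3*((1 - 60) + 15*(6 + 12 + 24 + 48)) = 3*(-59 + 15*90) = 3*(-59 + 1350) = 3*1291 = 3873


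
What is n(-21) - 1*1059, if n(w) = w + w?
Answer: -1101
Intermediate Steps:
n(w) = 2*w
n(-21) - 1*1059 = 2*(-21) - 1*1059 = -42 - 1059 = -1101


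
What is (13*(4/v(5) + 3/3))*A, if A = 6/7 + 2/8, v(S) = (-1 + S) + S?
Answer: 5239/252 ≈ 20.790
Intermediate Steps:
v(S) = -1 + 2*S
A = 31/28 (A = 6*(⅐) + 2*(⅛) = 6/7 + ¼ = 31/28 ≈ 1.1071)
(13*(4/v(5) + 3/3))*A = (13*(4/(-1 + 2*5) + 3/3))*(31/28) = (13*(4/(-1 + 10) + 3*(⅓)))*(31/28) = (13*(4/9 + 1))*(31/28) = (13*(13/9))*(31/28) = (169/9)*(31/28) = 5239/252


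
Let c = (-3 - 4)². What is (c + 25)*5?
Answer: 370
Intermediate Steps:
c = 49 (c = (-7)² = 49)
(c + 25)*5 = (49 + 25)*5 = 74*5 = 370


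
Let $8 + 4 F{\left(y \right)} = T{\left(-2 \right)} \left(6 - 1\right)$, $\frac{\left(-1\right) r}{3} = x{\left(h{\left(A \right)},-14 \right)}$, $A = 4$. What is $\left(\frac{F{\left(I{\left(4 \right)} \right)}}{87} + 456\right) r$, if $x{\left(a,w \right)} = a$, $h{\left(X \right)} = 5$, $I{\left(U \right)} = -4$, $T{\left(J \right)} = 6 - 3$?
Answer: $- \frac{793475}{116} \approx -6840.3$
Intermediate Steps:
$T{\left(J \right)} = 3$ ($T{\left(J \right)} = 6 - 3 = 3$)
$r = -15$ ($r = \left(-3\right) 5 = -15$)
$F{\left(y \right)} = \frac{7}{4}$ ($F{\left(y \right)} = -2 + \frac{3 \left(6 - 1\right)}{4} = -2 + \frac{3 \cdot 5}{4} = -2 + \frac{1}{4} \cdot 15 = -2 + \frac{15}{4} = \frac{7}{4}$)
$\left(\frac{F{\left(I{\left(4 \right)} \right)}}{87} + 456\right) r = \left(\frac{7}{4 \cdot 87} + 456\right) \left(-15\right) = \left(\frac{7}{4} \cdot \frac{1}{87} + 456\right) \left(-15\right) = \left(\frac{7}{348} + 456\right) \left(-15\right) = \frac{158695}{348} \left(-15\right) = - \frac{793475}{116}$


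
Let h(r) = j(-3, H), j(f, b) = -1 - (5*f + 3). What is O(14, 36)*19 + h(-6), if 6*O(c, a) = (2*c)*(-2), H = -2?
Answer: -499/3 ≈ -166.33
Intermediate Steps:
j(f, b) = -4 - 5*f (j(f, b) = -1 - (3 + 5*f) = -1 + (-3 - 5*f) = -4 - 5*f)
h(r) = 11 (h(r) = -4 - 5*(-3) = -4 + 15 = 11)
O(c, a) = -2*c/3 (O(c, a) = ((2*c)*(-2))/6 = (-4*c)/6 = -2*c/3)
O(14, 36)*19 + h(-6) = -⅔*14*19 + 11 = -28/3*19 + 11 = -532/3 + 11 = -499/3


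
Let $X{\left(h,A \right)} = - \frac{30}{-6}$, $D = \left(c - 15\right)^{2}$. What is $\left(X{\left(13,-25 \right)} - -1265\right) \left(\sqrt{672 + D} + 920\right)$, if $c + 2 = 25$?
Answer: $1168400 + 5080 \sqrt{46} \approx 1.2029 \cdot 10^{6}$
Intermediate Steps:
$c = 23$ ($c = -2 + 25 = 23$)
$D = 64$ ($D = \left(23 - 15\right)^{2} = 8^{2} = 64$)
$X{\left(h,A \right)} = 5$ ($X{\left(h,A \right)} = \left(-30\right) \left(- \frac{1}{6}\right) = 5$)
$\left(X{\left(13,-25 \right)} - -1265\right) \left(\sqrt{672 + D} + 920\right) = \left(5 - -1265\right) \left(\sqrt{672 + 64} + 920\right) = \left(5 + 1265\right) \left(\sqrt{736} + 920\right) = 1270 \left(4 \sqrt{46} + 920\right) = 1270 \left(920 + 4 \sqrt{46}\right) = 1168400 + 5080 \sqrt{46}$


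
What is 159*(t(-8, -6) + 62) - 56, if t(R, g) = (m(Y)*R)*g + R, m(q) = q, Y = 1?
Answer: 16162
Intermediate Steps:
t(R, g) = R + R*g (t(R, g) = (1*R)*g + R = R*g + R = R + R*g)
159*(t(-8, -6) + 62) - 56 = 159*(-8*(1 - 6) + 62) - 56 = 159*(-8*(-5) + 62) - 56 = 159*(40 + 62) - 56 = 159*102 - 56 = 16218 - 56 = 16162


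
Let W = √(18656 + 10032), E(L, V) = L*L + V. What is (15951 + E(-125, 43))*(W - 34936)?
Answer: -1104641384 + 126476*√1793 ≈ -1.0993e+9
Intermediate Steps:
E(L, V) = V + L² (E(L, V) = L² + V = V + L²)
W = 4*√1793 (W = √28688 = 4*√1793 ≈ 169.38)
(15951 + E(-125, 43))*(W - 34936) = (15951 + (43 + (-125)²))*(4*√1793 - 34936) = (15951 + (43 + 15625))*(-34936 + 4*√1793) = (15951 + 15668)*(-34936 + 4*√1793) = 31619*(-34936 + 4*√1793) = -1104641384 + 126476*√1793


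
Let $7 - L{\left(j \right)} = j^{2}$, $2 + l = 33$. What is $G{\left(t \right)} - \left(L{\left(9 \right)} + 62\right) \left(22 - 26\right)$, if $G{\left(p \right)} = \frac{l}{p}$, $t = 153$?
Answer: $- \frac{7313}{153} \approx -47.797$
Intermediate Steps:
$l = 31$ ($l = -2 + 33 = 31$)
$G{\left(p \right)} = \frac{31}{p}$
$L{\left(j \right)} = 7 - j^{2}$
$G{\left(t \right)} - \left(L{\left(9 \right)} + 62\right) \left(22 - 26\right) = \frac{31}{153} - \left(\left(7 - 9^{2}\right) + 62\right) \left(22 - 26\right) = 31 \cdot \frac{1}{153} - \left(\left(7 - 81\right) + 62\right) \left(22 - 26\right) = \frac{31}{153} - \left(\left(7 - 81\right) + 62\right) \left(-4\right) = \frac{31}{153} - \left(-74 + 62\right) \left(-4\right) = \frac{31}{153} - \left(-12\right) \left(-4\right) = \frac{31}{153} - 48 = - \frac{7313}{153}$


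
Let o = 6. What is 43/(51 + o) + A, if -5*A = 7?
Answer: -184/285 ≈ -0.64561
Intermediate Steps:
A = -7/5 (A = -⅕*7 = -7/5 ≈ -1.4000)
43/(51 + o) + A = 43/(51 + 6) - 7/5 = 43/57 - 7/5 = -184/285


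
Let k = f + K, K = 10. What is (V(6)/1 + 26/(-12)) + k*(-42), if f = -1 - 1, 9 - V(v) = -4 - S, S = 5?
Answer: -1921/6 ≈ -320.17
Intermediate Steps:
V(v) = 18 (V(v) = 9 - (-4 - 1*5) = 9 - (-4 - 5) = 9 - 1*(-9) = 9 + 9 = 18)
f = -2
k = 8 (k = -2 + 10 = 8)
(V(6)/1 + 26/(-12)) + k*(-42) = (18/1 + 26/(-12)) + 8*(-42) = (18*1 + 26*(-1/12)) - 336 = (18 - 13/6) - 336 = 95/6 - 336 = -1921/6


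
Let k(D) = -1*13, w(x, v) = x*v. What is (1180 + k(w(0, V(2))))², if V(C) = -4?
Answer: 1361889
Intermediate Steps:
w(x, v) = v*x
k(D) = -13
(1180 + k(w(0, V(2))))² = (1180 - 13)² = 1167² = 1361889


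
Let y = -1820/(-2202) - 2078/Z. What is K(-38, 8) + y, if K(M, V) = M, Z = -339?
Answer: -3862238/124413 ≈ -31.044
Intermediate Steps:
y = 865456/124413 (y = -1820/(-2202) - 2078/(-339) = -1820*(-1/2202) - 2078*(-1/339) = 910/1101 + 2078/339 = 865456/124413 ≈ 6.9563)
K(-38, 8) + y = -38 + 865456/124413 = -3862238/124413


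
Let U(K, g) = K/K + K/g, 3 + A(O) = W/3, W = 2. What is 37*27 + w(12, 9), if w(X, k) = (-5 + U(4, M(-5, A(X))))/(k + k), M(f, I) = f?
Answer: 14981/15 ≈ 998.73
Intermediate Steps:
A(O) = -7/3 (A(O) = -3 + 2/3 = -7/3)
U(K, g) = 1 + K/g
w(X, k) = -12/(5*k) (w(X, k) = (-5 + (4 - 5)/(-5))/(k + k) = (-5 - 1/5*(-1))/((2*k)) = (-5 + 1/5)*(1/(2*k)) = -12/(5*k))
37*27 + w(12, 9) = 37*27 - 12/5/9 = 999 - 12/5*1/9 = 999 - 4/15 = 14981/15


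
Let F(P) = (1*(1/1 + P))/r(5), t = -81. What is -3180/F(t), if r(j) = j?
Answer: 795/4 ≈ 198.75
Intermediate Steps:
F(P) = ⅕ + P/5 (F(P) = (1*(1/1 + P))/5 = (1*(1 + P))*(⅕) = (1 + P)*(⅕) = ⅕ + P/5)
-3180/F(t) = -3180/(⅕ + (⅕)*(-81)) = -3180/(⅕ - 81/5) = -3180/(-16) = -3180*(-1/16) = 795/4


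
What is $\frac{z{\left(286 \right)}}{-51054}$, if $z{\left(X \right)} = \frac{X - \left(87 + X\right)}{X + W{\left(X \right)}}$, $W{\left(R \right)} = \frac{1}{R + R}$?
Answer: $\frac{8294}{1392012837} \approx 5.9583 \cdot 10^{-6}$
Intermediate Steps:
$W{\left(R \right)} = \frac{1}{2 R}$
$z{\left(X \right)} = - \frac{87}{X + \frac{1}{2 X}}$ ($z{\left(X \right)} = \frac{X - \left(87 + X\right)}{X + \frac{1}{2 X}} = - \frac{87}{X + \frac{1}{2 X}}$)
$\frac{z{\left(286 \right)}}{-51054} = \frac{\left(-174\right) 286 \frac{1}{1 + 2 \cdot 286^{2}}}{-51054} = \left(-174\right) 286 \frac{1}{1 + 2 \cdot 81796} \left(- \frac{1}{51054}\right) = \left(-174\right) 286 \frac{1}{1 + 163592} \left(- \frac{1}{51054}\right) = \left(-174\right) 286 \cdot \frac{1}{163593} \left(- \frac{1}{51054}\right) = \left(- \frac{16588}{54531}\right) \left(- \frac{1}{51054}\right) = \frac{8294}{1392012837}$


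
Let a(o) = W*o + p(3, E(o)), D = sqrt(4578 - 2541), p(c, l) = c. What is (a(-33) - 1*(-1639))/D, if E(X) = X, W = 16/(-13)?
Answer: 21874*sqrt(2037)/26481 ≈ 37.281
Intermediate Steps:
W = -16/13 (W = 16*(-1/13) = -16/13 ≈ -1.2308)
D = sqrt(2037) ≈ 45.133
a(o) = 3 - 16*o/13 (a(o) = -16*o/13 + 3 = 3 - 16*o/13)
(a(-33) - 1*(-1639))/D = ((3 - 16/13*(-33)) - 1*(-1639))/(sqrt(2037)) = ((3 + 528/13) + 1639)*(sqrt(2037)/2037) = (567/13 + 1639)*(sqrt(2037)/2037) = 21874*(sqrt(2037)/2037)/13 = 21874*sqrt(2037)/26481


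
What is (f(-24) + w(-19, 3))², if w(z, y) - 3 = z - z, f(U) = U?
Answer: 441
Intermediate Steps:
w(z, y) = 3 (w(z, y) = 3 + (z - z) = 3 + 0 = 3)
(f(-24) + w(-19, 3))² = (-24 + 3)² = (-21)² = 441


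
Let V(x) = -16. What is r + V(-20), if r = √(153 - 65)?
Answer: -16 + 2*√22 ≈ -6.6192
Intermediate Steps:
r = 2*√22 (r = √88 = 2*√22 ≈ 9.3808)
r + V(-20) = 2*√22 - 16 = -16 + 2*√22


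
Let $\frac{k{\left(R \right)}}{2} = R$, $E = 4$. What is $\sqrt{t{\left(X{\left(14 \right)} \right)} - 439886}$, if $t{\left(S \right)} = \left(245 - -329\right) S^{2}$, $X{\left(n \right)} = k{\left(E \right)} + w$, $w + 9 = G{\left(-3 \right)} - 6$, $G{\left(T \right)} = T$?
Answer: $i \sqrt{382486} \approx 618.45 i$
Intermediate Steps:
$k{\left(R \right)} = 2 R$
$w = -18$ ($w = -9 - 9 = -18$)
$X{\left(n \right)} = -10$ ($X{\left(n \right)} = 2 \cdot 4 - 18 = 8 - 18 = -10$)
$t{\left(S \right)} = 574 S^{2}$ ($t{\left(S \right)} = \left(245 + 329\right) S^{2} = 574 S^{2}$)
$\sqrt{t{\left(X{\left(14 \right)} \right)} - 439886} = \sqrt{574 \left(-10\right)^{2} - 439886} = \sqrt{574 \cdot 100 - 439886} = \sqrt{57400 - 439886} = \sqrt{-382486} = i \sqrt{382486}$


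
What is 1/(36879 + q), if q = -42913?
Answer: -1/6034 ≈ -0.00016573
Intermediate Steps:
1/(36879 + q) = 1/(36879 - 42913) = 1/(-6034) = -1/6034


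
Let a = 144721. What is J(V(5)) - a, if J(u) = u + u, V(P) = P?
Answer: -144711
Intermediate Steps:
J(u) = 2*u
J(V(5)) - a = 2*5 - 1*144721 = 10 - 144721 = -144711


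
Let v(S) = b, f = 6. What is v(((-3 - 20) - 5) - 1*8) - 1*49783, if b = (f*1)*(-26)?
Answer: -49939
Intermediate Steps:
b = -156 (b = (6*1)*(-26) = 6*(-26) = -156)
v(S) = -156
v(((-3 - 20) - 5) - 1*8) - 1*49783 = -156 - 1*49783 = -156 - 49783 = -49939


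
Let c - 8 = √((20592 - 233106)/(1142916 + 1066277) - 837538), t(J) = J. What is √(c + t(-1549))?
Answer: √(-7520902449034709 + 4418386*I*√1021908228234126541)/2209193 ≈ 11.209 + 40.824*I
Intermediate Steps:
c = 8 + 2*I*√1021908228234126541/2209193 (c = 8 + √((20592 - 233106)/(1142916 + 1066277) - 837538) = 8 + √(-212514/2209193 - 837538) = 8 + √(-1850283299348/2209193) = 8 + 2*I*√1021908228234126541/2209193 ≈ 8.0 + 915.17*I)
√(c + t(-1549)) = √((8 + 2*I*√1021908228234126541/2209193) - 1549) = √(-1541 + 2*I*√1021908228234126541/2209193)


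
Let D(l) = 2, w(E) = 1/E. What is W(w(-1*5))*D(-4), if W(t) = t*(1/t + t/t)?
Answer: 8/5 ≈ 1.6000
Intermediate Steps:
w(E) = 1/E
W(t) = t*(1 + 1/t) (W(t) = t*(1/t + 1) = t*(1 + 1/t))
W(w(-1*5))*D(-4) = (1 + 1/(-1*5))*2 = (1 + 1/(-5))*2 = (1 - ⅕)*2 = (⅘)*2 = 8/5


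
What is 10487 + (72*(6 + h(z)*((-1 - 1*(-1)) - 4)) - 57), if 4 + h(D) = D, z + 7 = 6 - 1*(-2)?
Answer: 11726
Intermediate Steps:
z = 1 (z = -7 + (6 - 1*(-2)) = -7 + (6 + 2) = -7 + 8 = 1)
h(D) = -4 + D
10487 + (72*(6 + h(z)*((-1 - 1*(-1)) - 4)) - 57) = 10487 + (72*(6 + (-4 + 1)*((-1 - 1*(-1)) - 4)) - 57) = 10487 + (72*(6 - 3*((-1 + 1) - 4)) - 57) = 10487 + (72*(6 - 3*(0 - 4)) - 57) = 10487 + (72*(6 - 3*(-4)) - 57) = 10487 + (72*(6 + 12) - 57) = 10487 + (72*18 - 57) = 10487 + (1296 - 57) = 10487 + 1239 = 11726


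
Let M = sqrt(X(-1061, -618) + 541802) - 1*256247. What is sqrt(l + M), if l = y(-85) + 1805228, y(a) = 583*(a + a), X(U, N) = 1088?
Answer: sqrt(1449871 + 233*sqrt(10)) ≈ 1204.4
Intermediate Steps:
M = -256247 + 233*sqrt(10) (M = sqrt(1088 + 541802) - 1*256247 = sqrt(542890) - 256247 = 233*sqrt(10) - 256247 = -256247 + 233*sqrt(10) ≈ -2.5551e+5)
y(a) = 1166*a (y(a) = 583*(2*a) = 1166*a)
l = 1706118 (l = 1166*(-85) + 1805228 = -99110 + 1805228 = 1706118)
sqrt(l + M) = sqrt(1706118 + (-256247 + 233*sqrt(10))) = sqrt(1449871 + 233*sqrt(10))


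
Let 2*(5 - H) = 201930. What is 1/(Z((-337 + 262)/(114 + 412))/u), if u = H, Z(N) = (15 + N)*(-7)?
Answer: 10620992/10941 ≈ 970.75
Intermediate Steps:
H = -100960 (H = 5 - ½*201930 = 5 - 100965 = -100960)
Z(N) = -105 - 7*N
u = -100960
1/(Z((-337 + 262)/(114 + 412))/u) = 1/((-105 - 7*(-337 + 262)/(114 + 412))/(-100960)) = 1/((-105 - (-525)/526)*(-1/100960)) = 1/((-105 - 7*(-75/526))*(-1/100960)) = 1/((-105 + 525/526)*(-1/100960)) = 1/(-54705/526*(-1/100960)) = 1/(10941/10620992) = 10620992/10941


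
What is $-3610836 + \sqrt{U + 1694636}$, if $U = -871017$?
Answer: $-3610836 + \sqrt{823619} \approx -3.6099 \cdot 10^{6}$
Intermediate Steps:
$-3610836 + \sqrt{U + 1694636} = -3610836 + \sqrt{-871017 + 1694636} = -3610836 + \sqrt{823619}$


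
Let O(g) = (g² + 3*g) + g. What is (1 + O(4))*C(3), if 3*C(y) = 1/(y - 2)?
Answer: 11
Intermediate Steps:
C(y) = 1/(3*(-2 + y)) (C(y) = 1/(3*(y - 2)) = 1/(3*(-2 + y)))
O(g) = g² + 4*g
(1 + O(4))*C(3) = (1 + 4*(4 + 4))*(1/(3*(-2 + 3))) = (1 + 4*8)*((⅓)/1) = (1 + 32)*((⅓)*1) = 33*(⅓) = 11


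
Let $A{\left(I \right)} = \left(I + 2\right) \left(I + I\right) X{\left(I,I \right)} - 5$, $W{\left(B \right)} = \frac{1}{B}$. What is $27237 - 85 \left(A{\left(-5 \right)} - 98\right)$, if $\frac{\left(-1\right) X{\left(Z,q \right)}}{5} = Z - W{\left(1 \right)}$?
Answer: $-40508$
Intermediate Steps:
$X{\left(Z,q \right)} = 5 - 5 Z$ ($X{\left(Z,q \right)} = - 5 \left(Z - 1^{-1}\right) = - 5 \left(Z - 1\right) = - 5 \left(-1 + Z\right) = 5 - 5 Z$)
$A{\left(I \right)} = -5 + 2 I \left(2 + I\right) \left(5 - 5 I\right)$ ($A{\left(I \right)} = \left(I + 2\right) \left(I + I\right) \left(5 - 5 I\right) - 5 = \left(2 + I\right) 2 I \left(5 - 5 I\right) - 5 = 2 I \left(2 + I\right) \left(5 - 5 I\right) - 5 = -5 + 2 I \left(2 + I\right) \left(5 - 5 I\right)$)
$27237 - 85 \left(A{\left(-5 \right)} - 98\right) = 27237 - 85 \left(\left(-5 - 10 \left(-5\right)^{2} - 10 \left(-5\right)^{3} + 20 \left(-5\right)\right) - 98\right) = 27237 - 85 \left(\left(-5 - 250 - -1250 - 100\right) - 98\right) = 27237 - 85 \left(\left(-5 - 250 + 1250 - 100\right) - 98\right) = 27237 - 85 \left(895 - 98\right) = 27237 - 67745 = -40508$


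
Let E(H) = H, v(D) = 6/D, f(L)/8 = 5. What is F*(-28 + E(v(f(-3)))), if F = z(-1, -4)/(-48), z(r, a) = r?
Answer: -557/960 ≈ -0.58021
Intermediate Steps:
f(L) = 40 (f(L) = 8*5 = 40)
F = 1/48 (F = -1/(-48) = -1*(-1/48) = 1/48 ≈ 0.020833)
F*(-28 + E(v(f(-3)))) = (-28 + 6/40)/48 = (-28 + 6*(1/40))/48 = (-28 + 3/20)/48 = (1/48)*(-557/20) = -557/960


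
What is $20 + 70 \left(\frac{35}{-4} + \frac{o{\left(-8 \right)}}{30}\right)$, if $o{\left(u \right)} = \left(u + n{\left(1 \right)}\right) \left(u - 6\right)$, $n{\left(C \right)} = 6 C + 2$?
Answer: $- \frac{1185}{2} \approx -592.5$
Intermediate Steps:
$n{\left(C \right)} = 2 + 6 C$
$o{\left(u \right)} = \left(-6 + u\right) \left(8 + u\right)$ ($o{\left(u \right)} = \left(u + \left(2 + 6 \cdot 1\right)\right) \left(u - 6\right) = \left(u + \left(2 + 6\right)\right) \left(-6 + u\right) = \left(u + 8\right) \left(-6 + u\right) = \left(8 + u\right) \left(-6 + u\right) = \left(-6 + u\right) \left(8 + u\right)$)
$20 + 70 \left(\frac{35}{-4} + \frac{o{\left(-8 \right)}}{30}\right) = 20 + 70 \left(\frac{35}{-4} + \frac{-48 + \left(-8\right)^{2} + 2 \left(-8\right)}{30}\right) = 20 + 70 \left(35 \left(- \frac{1}{4}\right) + \left(-48 + 64 - 16\right) \frac{1}{30}\right) = 20 + 70 \left(- \frac{35}{4} + 0 \cdot \frac{1}{30}\right) = 20 + 70 \left(- \frac{35}{4} + 0\right) = 20 + 70 \left(- \frac{35}{4}\right) = 20 - \frac{1225}{2} = - \frac{1185}{2}$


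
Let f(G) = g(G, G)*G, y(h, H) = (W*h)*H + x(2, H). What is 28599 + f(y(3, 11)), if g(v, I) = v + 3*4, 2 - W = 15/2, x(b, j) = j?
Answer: 222493/4 ≈ 55623.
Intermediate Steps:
W = -11/2 (W = 2 - 15/2 = -11/2 ≈ -5.5000)
g(v, I) = 12 + v (g(v, I) = v + 12 = 12 + v)
y(h, H) = H - 11*H*h/2 (y(h, H) = (-11*h/2)*H + H = -11*H*h/2 + H = H - 11*H*h/2)
f(G) = G*(12 + G) (f(G) = (12 + G)*G = G*(12 + G))
28599 + f(y(3, 11)) = 28599 + ((½)*11*(2 - 11*3))*(12 + (½)*11*(2 - 11*3)) = 28599 + ((½)*11*(2 - 33))*(12 + (½)*11*(2 - 33)) = 28599 + ((½)*11*(-31))*(12 + (½)*11*(-31)) = 28599 - 341*(12 - 341/2)/2 = 28599 - 341/2*(-317/2) = 28599 + 108097/4 = 222493/4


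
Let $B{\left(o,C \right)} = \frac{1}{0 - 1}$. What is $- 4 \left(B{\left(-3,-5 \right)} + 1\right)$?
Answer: $0$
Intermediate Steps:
$B{\left(o,C \right)} = -1$ ($B{\left(o,C \right)} = \frac{1}{-1} = -1$)
$- 4 \left(B{\left(-3,-5 \right)} + 1\right) = - 4 \left(-1 + 1\right) = \left(-4\right) 0 = 0$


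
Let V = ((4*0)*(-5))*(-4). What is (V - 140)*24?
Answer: -3360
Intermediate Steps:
V = 0 (V = (0*(-5))*(-4) = 0*(-4) = 0)
(V - 140)*24 = (0 - 140)*24 = -140*24 = -3360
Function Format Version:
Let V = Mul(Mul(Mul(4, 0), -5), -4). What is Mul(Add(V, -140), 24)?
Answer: -3360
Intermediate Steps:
V = 0 (V = Mul(Mul(0, -5), -4) = Mul(0, -4) = 0)
Mul(Add(V, -140), 24) = Mul(Add(0, -140), 24) = Mul(-140, 24) = -3360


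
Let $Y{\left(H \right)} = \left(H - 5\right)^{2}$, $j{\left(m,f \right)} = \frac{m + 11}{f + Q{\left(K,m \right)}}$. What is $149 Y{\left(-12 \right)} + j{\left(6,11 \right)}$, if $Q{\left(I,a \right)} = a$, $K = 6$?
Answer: $43062$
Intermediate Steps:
$j{\left(m,f \right)} = \frac{11 + m}{f + m}$ ($j{\left(m,f \right)} = \frac{m + 11}{f + m} = \frac{11 + m}{f + m}$)
$Y{\left(H \right)} = \left(-5 + H\right)^{2}$
$149 Y{\left(-12 \right)} + j{\left(6,11 \right)} = 149 \left(-5 - 12\right)^{2} + \frac{11 + 6}{11 + 6} = 149 \left(-17\right)^{2} + \frac{1}{17} \cdot 17 = 149 \cdot 289 + \frac{1}{17} \cdot 17 = 43061 + 1 = 43062$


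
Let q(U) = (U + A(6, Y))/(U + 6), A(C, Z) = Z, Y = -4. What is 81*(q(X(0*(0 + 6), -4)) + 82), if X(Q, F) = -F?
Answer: 6642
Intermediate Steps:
q(U) = (-4 + U)/(6 + U) (q(U) = (U - 4)/(U + 6) = (-4 + U)/(6 + U))
81*(q(X(0*(0 + 6), -4)) + 82) = 81*((-4 - 1*(-4))/(6 - 1*(-4)) + 82) = 81*((-4 + 4)/(6 + 4) + 82) = 81*(0/10 + 82) = 81*((⅒)*0 + 82) = 81*(0 + 82) = 81*82 = 6642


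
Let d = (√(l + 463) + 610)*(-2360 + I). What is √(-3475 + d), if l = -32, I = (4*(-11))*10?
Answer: 5*√(-68459 - 112*√431) ≈ 1330.3*I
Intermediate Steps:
I = -440 (I = -44*10 = -440)
d = -1708000 - 2800*√431 (d = (√(-32 + 463) + 610)*(-2360 - 440) = (√431 + 610)*(-2800) = (610 + √431)*(-2800) = -1708000 - 2800*√431 ≈ -1.7661e+6)
√(-3475 + d) = √(-3475 + (-1708000 - 2800*√431)) = √(-1711475 - 2800*√431)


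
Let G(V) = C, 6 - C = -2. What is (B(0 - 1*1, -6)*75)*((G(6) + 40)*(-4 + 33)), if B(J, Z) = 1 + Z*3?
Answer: -1774800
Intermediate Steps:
C = 8 (C = 6 - 1*(-2) = 6 + 2 = 8)
B(J, Z) = 1 + 3*Z
G(V) = 8
(B(0 - 1*1, -6)*75)*((G(6) + 40)*(-4 + 33)) = ((1 + 3*(-6))*75)*((8 + 40)*(-4 + 33)) = ((1 - 18)*75)*(48*29) = -17*75*1392 = -1275*1392 = -1774800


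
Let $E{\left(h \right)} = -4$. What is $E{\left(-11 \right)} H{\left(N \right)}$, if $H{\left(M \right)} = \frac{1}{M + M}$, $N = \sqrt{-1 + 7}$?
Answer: $- \frac{\sqrt{6}}{3} \approx -0.8165$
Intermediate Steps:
$N = \sqrt{6} \approx 2.4495$
$H{\left(M \right)} = \frac{1}{2 M}$
$E{\left(-11 \right)} H{\left(N \right)} = - 4 \frac{1}{2 \sqrt{6}} = - 4 \frac{\frac{1}{6} \sqrt{6}}{2} = - 4 \frac{\sqrt{6}}{12} = - \frac{\sqrt{6}}{3}$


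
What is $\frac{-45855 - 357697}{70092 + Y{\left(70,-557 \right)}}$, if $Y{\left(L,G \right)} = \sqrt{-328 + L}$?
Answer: $- \frac{4714294464}{818814787} + \frac{201776 i \sqrt{258}}{2456444361} \approx -5.7575 + 0.0013194 i$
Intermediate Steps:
$\frac{-45855 - 357697}{70092 + Y{\left(70,-557 \right)}} = \frac{-45855 - 357697}{70092 + \sqrt{-328 + 70}} = - \frac{403552}{70092 + \sqrt{-258}} = - \frac{403552}{70092 + i \sqrt{258}}$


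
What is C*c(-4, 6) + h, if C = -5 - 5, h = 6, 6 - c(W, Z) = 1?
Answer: -44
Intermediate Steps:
c(W, Z) = 5 (c(W, Z) = 6 - 1*1 = 6 - 1 = 5)
C = -10
C*c(-4, 6) + h = -10*5 + 6 = -50 + 6 = -44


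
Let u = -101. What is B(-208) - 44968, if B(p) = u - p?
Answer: -44861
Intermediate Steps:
B(p) = -101 - p
B(-208) - 44968 = (-101 - 1*(-208)) - 44968 = (-101 + 208) - 44968 = 107 - 44968 = -44861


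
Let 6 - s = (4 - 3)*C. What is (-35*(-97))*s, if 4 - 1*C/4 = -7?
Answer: -129010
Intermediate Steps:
C = 44 (C = 16 - 4*(-7) = 16 + 28 = 44)
s = -38 (s = 6 - (4 - 3)*44 = 6 - 44 = -38)
(-35*(-97))*s = -35*(-97)*(-38) = 3395*(-38) = -129010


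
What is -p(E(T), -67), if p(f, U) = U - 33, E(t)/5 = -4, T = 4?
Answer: 100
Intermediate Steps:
E(t) = -20 (E(t) = 5*(-4) = -20)
p(f, U) = -33 + U
-p(E(T), -67) = -(-33 - 67) = -1*(-100) = 100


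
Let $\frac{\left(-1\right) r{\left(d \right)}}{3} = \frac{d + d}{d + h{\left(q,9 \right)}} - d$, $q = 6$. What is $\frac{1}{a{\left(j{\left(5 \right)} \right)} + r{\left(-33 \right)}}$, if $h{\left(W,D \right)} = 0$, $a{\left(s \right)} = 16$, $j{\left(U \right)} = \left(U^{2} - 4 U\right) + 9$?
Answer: $- \frac{1}{89} \approx -0.011236$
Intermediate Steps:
$j{\left(U \right)} = 9 + U^{2} - 4 U$
$r{\left(d \right)} = -6 + 3 d$ ($r{\left(d \right)} = - 3 \left(\frac{d + d}{d + 0} - d\right) = - 3 \left(\frac{2 d}{d} - d\right) = - 3 \left(2 - d\right) = -6 + 3 d$)
$\frac{1}{a{\left(j{\left(5 \right)} \right)} + r{\left(-33 \right)}} = \frac{1}{16 + \left(-6 + 3 \left(-33\right)\right)} = \frac{1}{16 - 105} = \frac{1}{-89} = - \frac{1}{89}$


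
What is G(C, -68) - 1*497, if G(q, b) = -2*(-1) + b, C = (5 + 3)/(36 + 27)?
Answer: -563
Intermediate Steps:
C = 8/63 ≈ 0.12698
G(q, b) = 2 + b
G(C, -68) - 1*497 = (2 - 68) - 1*497 = -66 - 497 = -563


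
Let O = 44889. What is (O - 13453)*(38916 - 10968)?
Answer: 878573328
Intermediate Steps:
(O - 13453)*(38916 - 10968) = (44889 - 13453)*(38916 - 10968) = 31436*27948 = 878573328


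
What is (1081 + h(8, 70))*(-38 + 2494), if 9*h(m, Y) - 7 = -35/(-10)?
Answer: 7973404/3 ≈ 2.6578e+6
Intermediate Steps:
h(m, Y) = 7/6 (h(m, Y) = 7/9 + (-35/(-10))/9 = 7/9 + (-35*(-⅒))/9 = 7/9 + (⅑)*(7/2) = 7/9 + 7/18 = 7/6)
(1081 + h(8, 70))*(-38 + 2494) = (1081 + 7/6)*(-38 + 2494) = (6493/6)*2456 = 7973404/3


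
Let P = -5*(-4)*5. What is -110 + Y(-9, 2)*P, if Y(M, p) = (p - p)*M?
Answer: -110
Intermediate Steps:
Y(M, p) = 0 (Y(M, p) = 0*M = 0)
P = 100 (P = 20*5 = 100)
-110 + Y(-9, 2)*P = -110 + 0*100 = -110 + 0 = -110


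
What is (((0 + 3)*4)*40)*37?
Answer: 17760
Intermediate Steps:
(((0 + 3)*4)*40)*37 = ((3*4)*40)*37 = (12*40)*37 = 480*37 = 17760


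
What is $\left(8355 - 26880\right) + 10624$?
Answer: $-7901$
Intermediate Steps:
$\left(8355 - 26880\right) + 10624 = -18525 + 10624 = -7901$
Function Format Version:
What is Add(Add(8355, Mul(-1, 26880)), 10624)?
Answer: -7901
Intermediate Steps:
Add(Add(8355, Mul(-1, 26880)), 10624) = Add(Add(8355, -26880), 10624) = Add(-18525, 10624) = -7901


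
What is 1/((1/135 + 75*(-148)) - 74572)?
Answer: -135/11565719 ≈ -1.1672e-5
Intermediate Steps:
1/((1/135 + 75*(-148)) - 74572) = 1/((1/135 - 11100) - 74572) = 1/(-1498499/135 - 74572) = 1/(-11565719/135) = -135/11565719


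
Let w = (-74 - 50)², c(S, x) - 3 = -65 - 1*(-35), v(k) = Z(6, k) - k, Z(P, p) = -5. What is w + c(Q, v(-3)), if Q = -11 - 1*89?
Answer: 15349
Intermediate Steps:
Q = -100 (Q = -11 - 89 = -100)
v(k) = -5 - k
c(S, x) = -27 (c(S, x) = 3 + (-65 - 1*(-35)) = 3 + (-65 + 35) = 3 - 30 = -27)
w = 15376 (w = (-124)² = 15376)
w + c(Q, v(-3)) = 15376 - 27 = 15349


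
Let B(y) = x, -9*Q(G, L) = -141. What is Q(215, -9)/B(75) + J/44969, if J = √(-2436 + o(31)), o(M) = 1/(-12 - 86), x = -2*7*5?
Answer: -47/210 + I*√477458/629566 ≈ -0.22381 + 0.0010976*I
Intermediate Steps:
Q(G, L) = 47/3 (Q(G, L) = -⅑*(-141) = 47/3)
x = -70 (x = -14*5 = -70)
B(y) = -70
o(M) = -1/98 (o(M) = 1/(-98) = -1/98)
J = I*√477458/14 (J = √(-2436 - 1/98) = √(-238729/98) = I*√477458/14 ≈ 49.356*I)
Q(215, -9)/B(75) + J/44969 = (47/3)/(-70) + (I*√477458/14)/44969 = (47/3)*(-1/70) + (I*√477458/14)*(1/44969) = -47/210 + I*√477458/629566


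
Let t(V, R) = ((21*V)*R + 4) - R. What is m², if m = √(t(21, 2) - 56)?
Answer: 828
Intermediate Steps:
t(V, R) = 4 - R + 21*R*V (t(V, R) = (21*R*V + 4) - R = (4 + 21*R*V) - R = 4 - R + 21*R*V)
m = 6*√23 (m = √((4 - 1*2 + 21*2*21) - 56) = √((4 - 2 + 882) - 56) = √(884 - 56) = √828 = 6*√23 ≈ 28.775)
m² = (6*√23)² = 828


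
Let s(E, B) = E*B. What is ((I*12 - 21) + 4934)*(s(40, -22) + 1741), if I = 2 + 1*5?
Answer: 4302417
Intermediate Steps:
s(E, B) = B*E
I = 7 (I = 2 + 5 = 7)
((I*12 - 21) + 4934)*(s(40, -22) + 1741) = ((7*12 - 21) + 4934)*(-22*40 + 1741) = ((84 - 21) + 4934)*(-880 + 1741) = (63 + 4934)*861 = 4997*861 = 4302417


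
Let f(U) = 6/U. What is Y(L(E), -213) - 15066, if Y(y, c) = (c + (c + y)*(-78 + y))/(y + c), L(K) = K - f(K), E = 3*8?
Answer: -45780709/3028 ≈ -15119.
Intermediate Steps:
E = 24
L(K) = K - 6/K
Y(y, c) = (c + (-78 + y)*(c + y))/(c + y)
Y(L(E), -213) - 15066 = ((24 - 6/24)² - 78*(24 - 6/24) - 77*(-213) - 213*(24 - 6/24))/(-213 + (24 - 6/24)) - 15066 = ((24 - 6*1/24)² - 78*(24 - 6*1/24) + 16401 - 213*(24 - 6*1/24))/(-213 + (24 - 6*1/24)) - 15066 = ((24 - ¼)² - 78*(24 - ¼) + 16401 - 213*(24 - ¼))/(-213 + (24 - ¼)) - 15066 = ((95/4)² - 78*95/4 + 16401 - 213*95/4)/(-213 + 95/4) - 15066 = (9025/16 - 3705/2 + 16401 - 20235/4)/(-757/4) - 15066 = -4/757*160861/16 - 15066 = -160861/3028 - 15066 = -45780709/3028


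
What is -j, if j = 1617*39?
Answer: -63063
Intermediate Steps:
j = 63063
-j = -1*63063 = -63063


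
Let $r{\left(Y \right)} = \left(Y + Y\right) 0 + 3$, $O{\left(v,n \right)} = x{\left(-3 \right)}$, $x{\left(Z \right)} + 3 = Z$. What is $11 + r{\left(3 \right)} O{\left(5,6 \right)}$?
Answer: $-7$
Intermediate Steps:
$x{\left(Z \right)} = -3 + Z$
$O{\left(v,n \right)} = -6$ ($O{\left(v,n \right)} = -3 - 3 = -6$)
$r{\left(Y \right)} = 3$ ($r{\left(Y \right)} = 2 Y 0 + 3 = 0 + 3 = 3$)
$11 + r{\left(3 \right)} O{\left(5,6 \right)} = 11 + 3 \left(-6\right) = 11 - 18 = -7$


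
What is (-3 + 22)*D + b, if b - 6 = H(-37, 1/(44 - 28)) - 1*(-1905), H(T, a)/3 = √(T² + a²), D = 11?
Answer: 2120 + 3*√350465/16 ≈ 2231.0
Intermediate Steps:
H(T, a) = 3*√(T² + a²)
b = 1911 + 3*√350465/16 (b = 6 + (3*√((-37)² + (1/(44 - 28))²) - 1*(-1905)) = 6 + (3*√(1369 + (1/16)²) + 1905) = 6 + (3*√(1369 + 1/256) + 1905) = 6 + (3*√(350465/256) + 1905) = 6 + (3*(√350465/16) + 1905) = 6 + (3*√350465/16 + 1905) = 6 + (1905 + 3*√350465/16) = 1911 + 3*√350465/16 ≈ 2022.0)
(-3 + 22)*D + b = (-3 + 22)*11 + (1911 + 3*√350465/16) = 19*11 + (1911 + 3*√350465/16) = 209 + (1911 + 3*√350465/16) = 2120 + 3*√350465/16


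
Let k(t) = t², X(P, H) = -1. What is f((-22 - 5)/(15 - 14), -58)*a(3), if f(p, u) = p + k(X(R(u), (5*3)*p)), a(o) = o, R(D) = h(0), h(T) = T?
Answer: -78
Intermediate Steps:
R(D) = 0
f(p, u) = 1 + p (f(p, u) = p + (-1)² = p + 1 = 1 + p)
f((-22 - 5)/(15 - 14), -58)*a(3) = (1 + (-22 - 5)/(15 - 14))*3 = (1 - 27/1)*3 = (1 - 27*1)*3 = (1 - 27)*3 = -26*3 = -78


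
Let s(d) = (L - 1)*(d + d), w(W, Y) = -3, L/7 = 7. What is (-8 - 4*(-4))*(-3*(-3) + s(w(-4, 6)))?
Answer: -2232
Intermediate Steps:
L = 49 (L = 7*7 = 49)
s(d) = 96*d (s(d) = (49 - 1)*(d + d) = 48*(2*d) = 96*d)
(-8 - 4*(-4))*(-3*(-3) + s(w(-4, 6))) = (-8 - 4*(-4))*(-3*(-3) + 96*(-3)) = (-8 + 16)*(9 - 288) = 8*(-279) = -2232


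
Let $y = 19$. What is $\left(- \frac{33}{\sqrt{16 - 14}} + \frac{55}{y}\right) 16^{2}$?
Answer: $\frac{14080}{19} - 4224 \sqrt{2} \approx -5232.6$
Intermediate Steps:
$\left(- \frac{33}{\sqrt{16 - 14}} + \frac{55}{y}\right) 16^{2} = \left(- \frac{33}{\sqrt{16 - 14}} + \frac{55}{19}\right) 16^{2} = \left(- \frac{33}{\sqrt{2}} + 55 \cdot \frac{1}{19}\right) 256 = \left(- 33 \frac{\sqrt{2}}{2} + \frac{55}{19}\right) 256 = \left(- \frac{33 \sqrt{2}}{2} + \frac{55}{19}\right) 256 = \left(\frac{55}{19} - \frac{33 \sqrt{2}}{2}\right) 256 = \frac{14080}{19} - 4224 \sqrt{2}$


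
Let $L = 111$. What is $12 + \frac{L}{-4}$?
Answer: $- \frac{63}{4} \approx -15.75$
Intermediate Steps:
$12 + \frac{L}{-4} = 12 + \frac{1}{-4} \cdot 111 = 12 - \frac{111}{4} = - \frac{63}{4}$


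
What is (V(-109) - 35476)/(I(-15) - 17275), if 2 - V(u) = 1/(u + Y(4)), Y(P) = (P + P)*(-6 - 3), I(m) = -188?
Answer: 6420793/3160803 ≈ 2.0314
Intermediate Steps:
Y(P) = -18*P (Y(P) = (2*P)*(-9) = -18*P)
V(u) = 2 - 1/(-72 + u) (V(u) = 2 - 1/(u - 18*4) = 2 - 1/(u - 72) = 2 - 1/(-72 + u))
(V(-109) - 35476)/(I(-15) - 17275) = ((-145 + 2*(-109))/(-72 - 109) - 35476)/(-188 - 17275) = ((-145 - 218)/(-181) - 35476)/(-17463) = (-1/181*(-363) - 35476)*(-1/17463) = (363/181 - 35476)*(-1/17463) = -6420793/181*(-1/17463) = 6420793/3160803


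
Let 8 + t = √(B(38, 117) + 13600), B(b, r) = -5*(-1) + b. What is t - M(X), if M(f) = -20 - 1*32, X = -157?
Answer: 44 + √13643 ≈ 160.80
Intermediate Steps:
B(b, r) = 5 + b
t = -8 + √13643 (t = -8 + √((5 + 38) + 13600) = -8 + √(43 + 13600) = -8 + √13643 ≈ 108.80)
M(f) = -52 (M(f) = -20 - 32 = -52)
t - M(X) = (-8 + √13643) - 1*(-52) = (-8 + √13643) + 52 = 44 + √13643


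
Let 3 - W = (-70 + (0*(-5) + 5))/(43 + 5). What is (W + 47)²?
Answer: 6076225/2304 ≈ 2637.3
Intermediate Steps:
W = 209/48 (W = 3 - (-70 + (0*(-5) + 5))/(43 + 5) = 3 - (-70 + (0 + 5))/48 = 3 - (-70 + 5)/48 = 3 - (-65)/48 = 3 - 1*(-65/48) = 3 + 65/48 = 209/48 ≈ 4.3542)
(W + 47)² = (209/48 + 47)² = (2465/48)² = 6076225/2304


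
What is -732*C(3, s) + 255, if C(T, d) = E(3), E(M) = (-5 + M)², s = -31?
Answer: -2673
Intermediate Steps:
C(T, d) = 4 (C(T, d) = (-5 + 3)² = (-2)² = 4)
-732*C(3, s) + 255 = -732*4 + 255 = -2928 + 255 = -2673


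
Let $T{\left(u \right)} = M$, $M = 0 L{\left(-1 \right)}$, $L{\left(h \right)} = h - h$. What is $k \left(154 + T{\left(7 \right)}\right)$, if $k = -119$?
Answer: $-18326$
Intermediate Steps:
$L{\left(h \right)} = 0$
$M = 0$ ($M = 0 \cdot 0 = 0$)
$T{\left(u \right)} = 0$
$k \left(154 + T{\left(7 \right)}\right) = - 119 \left(154 + 0\right) = \left(-119\right) 154 = -18326$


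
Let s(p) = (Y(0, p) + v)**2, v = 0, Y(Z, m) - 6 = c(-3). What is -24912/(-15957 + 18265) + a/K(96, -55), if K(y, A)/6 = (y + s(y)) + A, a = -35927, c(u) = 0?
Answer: -23607215/266574 ≈ -88.558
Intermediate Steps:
Y(Z, m) = 6 (Y(Z, m) = 6 + 0 = 6)
s(p) = 36 (s(p) = (6 + 0)**2 = 6**2 = 36)
K(y, A) = 216 + 6*A + 6*y (K(y, A) = 6*((y + 36) + A) = 6*((36 + y) + A) = 6*(36 + A + y) = 216 + 6*A + 6*y)
-24912/(-15957 + 18265) + a/K(96, -55) = -24912/(-15957 + 18265) - 35927/(216 + 6*(-55) + 6*96) = -24912/2308 - 35927/(216 - 330 + 576) = -24912*1/2308 - 35927/462 = -6228/577 - 35927*1/462 = -6228/577 - 35927/462 = -23607215/266574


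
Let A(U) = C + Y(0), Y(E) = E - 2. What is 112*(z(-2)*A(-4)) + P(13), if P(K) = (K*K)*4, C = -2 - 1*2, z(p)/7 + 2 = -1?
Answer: 14788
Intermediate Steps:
z(p) = -21 (z(p) = -14 + 7*(-1) = -14 - 7 = -21)
C = -4 (C = -2 - 2 = -4)
P(K) = 4*K**2 (P(K) = K**2*4 = 4*K**2)
Y(E) = -2 + E
A(U) = -6 (A(U) = -4 + (-2 + 0) = -4 - 2 = -6)
112*(z(-2)*A(-4)) + P(13) = 112*(-21*(-6)) + 4*13**2 = 112*126 + 4*169 = 14112 + 676 = 14788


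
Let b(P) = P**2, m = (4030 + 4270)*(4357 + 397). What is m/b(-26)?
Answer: 9864550/169 ≈ 58370.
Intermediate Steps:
m = 39458200 (m = 8300*4754 = 39458200)
m/b(-26) = 39458200/((-26)**2) = 39458200/676 = 39458200*(1/676) = 9864550/169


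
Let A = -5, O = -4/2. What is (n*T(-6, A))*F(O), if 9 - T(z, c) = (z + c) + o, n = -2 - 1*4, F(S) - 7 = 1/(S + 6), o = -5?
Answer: -2175/2 ≈ -1087.5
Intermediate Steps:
O = -2 (O = -4*1/2 = -2)
F(S) = 7 + 1/(6 + S) (F(S) = 7 + 1/(S + 6) = 7 + 1/(6 + S))
n = -6 (n = -2 - 4 = -6)
T(z, c) = 14 - c - z (T(z, c) = 9 - ((z + c) - 5) = 9 - ((c + z) - 5) = 9 - (-5 + c + z) = 9 + (5 - c - z) = 14 - c - z)
(n*T(-6, A))*F(O) = (-6*(14 - 1*(-5) - 1*(-6)))*((43 + 7*(-2))/(6 - 2)) = (-6*(14 + 5 + 6))*((43 - 14)/4) = (-6*25)*((1/4)*29) = -150*29/4 = -2175/2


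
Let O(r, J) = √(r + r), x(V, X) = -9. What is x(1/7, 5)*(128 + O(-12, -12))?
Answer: -1152 - 18*I*√6 ≈ -1152.0 - 44.091*I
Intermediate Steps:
O(r, J) = √2*√r (O(r, J) = √(2*r) = √2*√r)
x(1/7, 5)*(128 + O(-12, -12)) = -9*(128 + √2*√(-12)) = -9*(128 + √2*(2*I*√3)) = -9*(128 + 2*I*√6) = -1152 - 18*I*√6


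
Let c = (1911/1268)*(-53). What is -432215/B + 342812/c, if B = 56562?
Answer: -2736718204893/636529894 ≈ -4299.4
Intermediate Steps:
c = -101283/1268 (c = (1911*(1/1268))*(-53) = (1911/1268)*(-53) = -101283/1268 ≈ -79.876)
-432215/B + 342812/c = -432215/56562 + 342812/(-101283/1268) = -432215*1/56562 + 342812*(-1268/101283) = -432215/56562 - 434685616/101283 = -2736718204893/636529894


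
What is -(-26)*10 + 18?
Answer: 278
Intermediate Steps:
-(-26)*10 + 18 = -13*(-20) + 18 = 260 + 18 = 278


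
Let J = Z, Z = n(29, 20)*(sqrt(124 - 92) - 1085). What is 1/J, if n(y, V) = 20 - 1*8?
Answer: -1085/14126316 - sqrt(2)/3531579 ≈ -7.7207e-5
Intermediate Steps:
n(y, V) = 12 (n(y, V) = 20 - 8 = 12)
Z = -13020 + 48*sqrt(2) (Z = 12*(sqrt(124 - 92) - 1085) = 12*(sqrt(32) - 1085) = 12*(4*sqrt(2) - 1085) = 12*(-1085 + 4*sqrt(2)) = -13020 + 48*sqrt(2) ≈ -12952.)
J = -13020 + 48*sqrt(2) ≈ -12952.
1/J = 1/(-13020 + 48*sqrt(2))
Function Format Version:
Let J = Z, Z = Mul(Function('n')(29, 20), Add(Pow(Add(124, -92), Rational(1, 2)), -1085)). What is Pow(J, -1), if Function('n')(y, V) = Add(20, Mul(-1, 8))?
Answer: Add(Rational(-1085, 14126316), Mul(Rational(-1, 3531579), Pow(2, Rational(1, 2)))) ≈ -7.7207e-5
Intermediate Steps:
Function('n')(y, V) = 12 (Function('n')(y, V) = Add(20, -8) = 12)
Z = Add(-13020, Mul(48, Pow(2, Rational(1, 2)))) (Z = Mul(12, Add(Pow(Add(124, -92), Rational(1, 2)), -1085)) = Mul(12, Add(Pow(32, Rational(1, 2)), -1085)) = Mul(12, Add(Mul(4, Pow(2, Rational(1, 2))), -1085)) = Mul(12, Add(-1085, Mul(4, Pow(2, Rational(1, 2))))) = Add(-13020, Mul(48, Pow(2, Rational(1, 2)))) ≈ -12952.)
J = Add(-13020, Mul(48, Pow(2, Rational(1, 2)))) ≈ -12952.
Pow(J, -1) = Pow(Add(-13020, Mul(48, Pow(2, Rational(1, 2)))), -1)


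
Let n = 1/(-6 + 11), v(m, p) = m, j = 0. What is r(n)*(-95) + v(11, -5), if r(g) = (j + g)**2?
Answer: 36/5 ≈ 7.2000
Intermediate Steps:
n = 1/5 ≈ 0.20000
r(g) = g**2 (r(g) = (0 + g)**2 = g**2)
r(n)*(-95) + v(11, -5) = (1/5)**2*(-95) + 11 = (1/25)*(-95) + 11 = -19/5 + 11 = 36/5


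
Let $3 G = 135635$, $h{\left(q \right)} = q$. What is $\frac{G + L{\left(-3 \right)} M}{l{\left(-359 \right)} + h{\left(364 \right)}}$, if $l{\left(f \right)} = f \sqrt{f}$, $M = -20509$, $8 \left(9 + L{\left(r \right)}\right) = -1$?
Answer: $\frac{507466141}{278404650} + \frac{2001981809 i \sqrt{359}}{1113618600} \approx 1.8228 + 34.062 i$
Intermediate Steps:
$L{\left(r \right)} = - \frac{73}{8}$ ($L{\left(r \right)} = -9 + \frac{1}{8} \left(-1\right) = -9 - \frac{1}{8} = - \frac{73}{8}$)
$l{\left(f \right)} = f^{\frac{3}{2}}$
$G = \frac{135635}{3}$ ($G = \frac{1}{3} \cdot 135635 = \frac{135635}{3} \approx 45212.0$)
$\frac{G + L{\left(-3 \right)} M}{l{\left(-359 \right)} + h{\left(364 \right)}} = \frac{\frac{135635}{3} - - \frac{1497157}{8}}{\left(-359\right)^{\frac{3}{2}} + 364} = \frac{\frac{135635}{3} + \frac{1497157}{8}}{- 359 i \sqrt{359} + 364} = \frac{5576551}{24 \left(364 - 359 i \sqrt{359}\right)}$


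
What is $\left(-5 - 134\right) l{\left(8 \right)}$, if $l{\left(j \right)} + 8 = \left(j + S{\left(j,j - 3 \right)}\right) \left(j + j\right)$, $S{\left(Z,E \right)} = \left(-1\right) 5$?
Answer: $-5560$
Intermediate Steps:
$S{\left(Z,E \right)} = -5$
$l{\left(j \right)} = -8 + 2 j \left(-5 + j\right)$ ($l{\left(j \right)} = -8 + \left(j - 5\right) \left(j + j\right) = -8 + \left(-5 + j\right) 2 j = -8 + 2 j \left(-5 + j\right)$)
$\left(-5 - 134\right) l{\left(8 \right)} = \left(-5 - 134\right) \left(-8 - 80 + 2 \cdot 8^{2}\right) = - 139 \left(-8 - 80 + 2 \cdot 64\right) = - 139 \left(-8 - 80 + 128\right) = \left(-139\right) 40 = -5560$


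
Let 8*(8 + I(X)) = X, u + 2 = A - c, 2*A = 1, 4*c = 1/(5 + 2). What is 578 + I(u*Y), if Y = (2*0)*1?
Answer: 570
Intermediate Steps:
Y = 0 (Y = 0*1 = 0)
c = 1/28 (c = 1/(4*(5 + 2)) = (¼)/7 = (¼)*(⅐) = 1/28 ≈ 0.035714)
A = ½ (A = (½)*1 = ½ ≈ 0.50000)
u = -43/28 (u = -2 + (½ - 1*1/28) = -2 + (½ - 1/28) = -2 + 13/28 = -43/28 ≈ -1.5357)
I(X) = -8 + X/8
578 + I(u*Y) = 578 + (-8 + (-43/28*0)/8) = 578 + (-8 + (⅛)*0) = 578 + (-8 + 0) = 578 - 8 = 570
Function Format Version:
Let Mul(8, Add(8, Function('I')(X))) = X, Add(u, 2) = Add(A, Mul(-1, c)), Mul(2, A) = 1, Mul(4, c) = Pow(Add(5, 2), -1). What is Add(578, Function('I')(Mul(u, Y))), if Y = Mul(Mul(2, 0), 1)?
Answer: 570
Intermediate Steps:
Y = 0 (Y = Mul(0, 1) = 0)
c = Rational(1, 28) (c = Mul(Rational(1, 4), Pow(Add(5, 2), -1)) = Mul(Rational(1, 4), Pow(7, -1)) = Mul(Rational(1, 4), Rational(1, 7)) = Rational(1, 28) ≈ 0.035714)
A = Rational(1, 2) (A = Mul(Rational(1, 2), 1) = Rational(1, 2) ≈ 0.50000)
u = Rational(-43, 28) (u = Add(-2, Add(Rational(1, 2), Mul(-1, Rational(1, 28)))) = Add(-2, Add(Rational(1, 2), Rational(-1, 28))) = Add(-2, Rational(13, 28)) = Rational(-43, 28) ≈ -1.5357)
Function('I')(X) = Add(-8, Mul(Rational(1, 8), X))
Add(578, Function('I')(Mul(u, Y))) = Add(578, Add(-8, Mul(Rational(1, 8), Mul(Rational(-43, 28), 0)))) = Add(578, Add(-8, Mul(Rational(1, 8), 0))) = Add(578, Add(-8, 0)) = Add(578, -8) = 570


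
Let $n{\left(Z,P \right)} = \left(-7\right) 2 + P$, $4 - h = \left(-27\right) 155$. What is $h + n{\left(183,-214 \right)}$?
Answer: $3961$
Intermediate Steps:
$h = 4189$ ($h = 4 - \left(-27\right) 155 = 4 - -4185 = 4 + 4185 = 4189$)
$n{\left(Z,P \right)} = -14 + P$
$h + n{\left(183,-214 \right)} = 4189 - 228 = 3961$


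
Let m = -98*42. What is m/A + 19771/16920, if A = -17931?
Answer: 141385507/101130840 ≈ 1.3980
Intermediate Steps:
m = -4116
m/A + 19771/16920 = -4116/(-17931) + 19771/16920 = -4116*(-1/17931) + 19771*(1/16920) = 1372/5977 + 19771/16920 = 141385507/101130840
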